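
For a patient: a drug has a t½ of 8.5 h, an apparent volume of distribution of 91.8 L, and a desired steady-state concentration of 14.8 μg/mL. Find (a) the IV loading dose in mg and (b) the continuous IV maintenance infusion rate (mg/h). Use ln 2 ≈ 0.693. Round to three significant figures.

LD = Vd × C = 91.80 × 14.8 = 1359 mg
CL = 0.693 × Vd / t½ = 0.693 × 91.80 / 8.5 = 7.484 L/h
Infusion rate = CL × Css = 7.484 × 14.8 = 110.8 mg/h

(a) 1360 mg; (b) 111 mg/h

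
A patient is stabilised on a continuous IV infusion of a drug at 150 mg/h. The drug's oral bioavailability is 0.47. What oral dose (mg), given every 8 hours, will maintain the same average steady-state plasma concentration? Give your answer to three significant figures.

2550 mg

To maintain the same Css, the systemic dosing rate must be unchanged: F·D/τ = infusion rate.
D = rate × τ / F = 150 × 8 / 0.47 = 2553 mg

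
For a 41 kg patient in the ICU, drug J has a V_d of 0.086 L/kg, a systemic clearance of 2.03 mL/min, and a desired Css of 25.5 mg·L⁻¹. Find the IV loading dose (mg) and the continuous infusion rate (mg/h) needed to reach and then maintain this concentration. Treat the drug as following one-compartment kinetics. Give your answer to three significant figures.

Vd(total) = 41 kg × 0.086 L/kg = 3.526 L
Loading: fill Vd to C_target → 3.526 L × 25.5 mg/L = 89.91 mg
Convert clearance: 2.03 mL/min × 60 min/h ÷ 1000 mL/L = 0.1218 L/h
Infusion rate = 0.1218 L/h × 25.5 mg/L = 3.106 mg/h

(a) 89.9 mg; (b) 3.11 mg/h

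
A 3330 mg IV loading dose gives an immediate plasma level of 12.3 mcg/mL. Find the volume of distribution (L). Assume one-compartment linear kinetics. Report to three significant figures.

271 L

Immediately after an IV bolus, C₀ = Dose / Vd, so Vd = Dose / C₀.
Vd = 3330 / 12.3 = 270.7 L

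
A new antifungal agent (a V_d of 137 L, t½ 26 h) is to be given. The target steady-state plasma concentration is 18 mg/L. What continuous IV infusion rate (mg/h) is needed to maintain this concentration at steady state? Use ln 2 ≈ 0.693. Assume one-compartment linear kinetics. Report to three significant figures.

65.7 mg/h

CL = ln 2 · Vd / t½ = 0.693 × 137.0 / 26 = 3.652 L/h
Infusion rate = CL × Css = 3.652 × 18 = 65.74 mg/h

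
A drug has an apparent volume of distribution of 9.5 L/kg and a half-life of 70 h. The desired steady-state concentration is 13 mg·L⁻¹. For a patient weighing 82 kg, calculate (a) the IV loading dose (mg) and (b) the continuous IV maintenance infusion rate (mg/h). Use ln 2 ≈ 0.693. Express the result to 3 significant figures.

Vd(total) = 82 kg × 9.5 L/kg = 779.0 L
LD = Vd × C = 779.0 × 13 = 10130 mg
CL = 0.693 × Vd / t½ = 0.693 × 779.0 / 70 = 7.712 L/h
Infusion rate = CL × Css = 7.712 × 13 = 100.3 mg/h

(a) 10100 mg; (b) 100 mg/h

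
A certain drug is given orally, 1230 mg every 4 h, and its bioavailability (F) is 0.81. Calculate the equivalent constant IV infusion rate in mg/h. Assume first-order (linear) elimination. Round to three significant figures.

Equivalent systemic input: infusion rate = F·D/τ.
Rate = 0.81 × 1230 / 4 = 249.1 mg/h

249 mg/h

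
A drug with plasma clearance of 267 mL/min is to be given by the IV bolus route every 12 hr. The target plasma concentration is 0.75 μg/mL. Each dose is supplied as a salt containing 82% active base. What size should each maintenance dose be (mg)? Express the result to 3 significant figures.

176 mg

CL = 267 mL/min × 60/1000 = 16.02 L/h
D = CL × Css × τ / S = 16.02 × 0.75 × 12 / 0.82 = 175.8 mg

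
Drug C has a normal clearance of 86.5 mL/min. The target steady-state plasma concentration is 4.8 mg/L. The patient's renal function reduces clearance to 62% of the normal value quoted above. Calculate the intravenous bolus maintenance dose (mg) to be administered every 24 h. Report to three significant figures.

371 mg

Convert clearance: 86.5 mL/min × 60 min/h ÷ 1000 mL/L = 5.190 L/h
Patient clearance = 0.62 × 5.190 = 3.218 L/h
D = CL × Css × τ = 3.218 × 4.8 × 24 = 370.7 mg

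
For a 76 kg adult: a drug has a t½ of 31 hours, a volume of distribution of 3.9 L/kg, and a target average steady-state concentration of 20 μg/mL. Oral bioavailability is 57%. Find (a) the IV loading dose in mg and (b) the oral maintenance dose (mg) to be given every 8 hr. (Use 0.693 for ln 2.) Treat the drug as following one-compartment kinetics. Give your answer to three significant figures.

(a) 5930 mg; (b) 1860 mg

Vd(total) = 76 kg × 3.9 L/kg = 296.4 L
LD = Vd × C = 296.4 × 20 = 5928 mg
CL = 0.693 × Vd / t½ = 0.693 × 296.4 / 31 = 6.626 L/h
D = CL × Css × τ / F = 6.626 × 20 × 8 / 0.57 = 1860 mg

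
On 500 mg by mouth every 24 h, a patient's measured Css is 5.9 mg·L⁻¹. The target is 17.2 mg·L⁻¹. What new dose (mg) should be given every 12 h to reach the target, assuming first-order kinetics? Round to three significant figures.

For first-order elimination, Css ∝ F·D/(CL·τ); F and CL are unchanged, so Css ∝ D/τ.
D₂ = D₁ × (Css,target / Css,current) × (τ₂/τ₁) = 500 × (17.2/5.9) × (12/24) = 728.8 mg

729 mg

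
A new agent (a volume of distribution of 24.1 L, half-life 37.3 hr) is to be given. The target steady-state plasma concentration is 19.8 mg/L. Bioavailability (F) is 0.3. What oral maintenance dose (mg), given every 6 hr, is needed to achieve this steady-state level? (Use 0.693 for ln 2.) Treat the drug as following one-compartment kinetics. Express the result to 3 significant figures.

CL = 0.693 × Vd / t½ = 0.693 × 24.10 / 37.3 = 0.4478 L/h
D = CL × Css × τ / F = 0.4478 × 19.8 × 6 / 0.3 = 177.3 mg

177 mg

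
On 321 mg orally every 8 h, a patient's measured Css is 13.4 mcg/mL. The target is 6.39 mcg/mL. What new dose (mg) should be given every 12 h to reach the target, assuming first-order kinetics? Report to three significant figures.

230 mg

With linear kinetics, Css is proportional to dose rate (D/τ) at fixed clearance.
D₂ = D₁ × (Css,target / Css,current) × (τ₂/τ₁) = 321 × (6.39/13.4) × (12/8) = 229.6 mg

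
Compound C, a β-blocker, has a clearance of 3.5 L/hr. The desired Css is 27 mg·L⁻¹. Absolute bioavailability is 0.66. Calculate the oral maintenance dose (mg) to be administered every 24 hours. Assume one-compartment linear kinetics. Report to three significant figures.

D = CL × Css × τ / F = 3.500 × 27 × 24 / 0.66 = 3436 mg

3440 mg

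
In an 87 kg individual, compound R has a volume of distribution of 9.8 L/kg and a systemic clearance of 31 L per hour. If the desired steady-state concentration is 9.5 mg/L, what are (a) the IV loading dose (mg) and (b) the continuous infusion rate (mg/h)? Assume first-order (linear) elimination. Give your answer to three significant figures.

Vd = 9.8 L/kg × 87 kg = 852.6 L
Loading dose = Vd × C = 852.6 × 9.5 = 8100 mg
Maintenance: replace elimination → rate = CL × Css = 31.00 × 9.5 = 294.5 mg/h

(a) 8100 mg; (b) 295 mg/h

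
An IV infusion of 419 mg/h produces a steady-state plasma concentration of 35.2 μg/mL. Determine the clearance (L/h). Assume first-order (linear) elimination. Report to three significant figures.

11.9 L/h

At steady state, infusion rate = CL × Css, so CL = rate / Css.
CL = 419 / 35.2 = 11.90 L/h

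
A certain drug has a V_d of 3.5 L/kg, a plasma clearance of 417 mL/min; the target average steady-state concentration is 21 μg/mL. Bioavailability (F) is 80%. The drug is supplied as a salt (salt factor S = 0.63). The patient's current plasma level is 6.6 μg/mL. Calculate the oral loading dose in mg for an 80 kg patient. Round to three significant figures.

8000 mg

Vd = 3.5 L/kg × 80 kg = 280.0 L
Concentration deficit ΔC = 21 − 6.6 = 14.40 mg/L
LD = Vd × ΔC / F / S = 280.0 × 14.40 / 0.8 / 0.63 = 8000 mg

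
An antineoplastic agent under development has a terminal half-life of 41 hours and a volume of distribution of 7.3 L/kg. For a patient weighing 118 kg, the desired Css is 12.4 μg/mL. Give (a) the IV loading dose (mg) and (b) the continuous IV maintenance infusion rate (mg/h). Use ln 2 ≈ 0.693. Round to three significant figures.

Vd(total) = 118 kg × 7.3 L/kg = 861.4 L
LD = Vd × C = 861.4 × 12.4 = 10680 mg
CL = 0.693 × Vd / t½ = 0.693 × 861.4 / 41 = 14.56 L/h
Infusion rate = CL × Css = 14.56 × 12.4 = 180.5 mg/h

(a) 10700 mg; (b) 181 mg/h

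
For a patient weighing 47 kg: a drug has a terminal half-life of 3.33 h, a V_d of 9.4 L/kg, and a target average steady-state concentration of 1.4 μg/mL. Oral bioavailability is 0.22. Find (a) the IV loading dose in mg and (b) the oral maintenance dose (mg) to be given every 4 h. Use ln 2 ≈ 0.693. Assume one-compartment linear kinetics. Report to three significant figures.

(a) 619 mg; (b) 2340 mg

Vd(total) = 47 kg × 9.4 L/kg = 441.8 L
LD = Vd × C = 441.8 × 1.4 = 618.5 mg
CL = 0.693 × Vd / t½ = 0.693 × 441.8 / 3.33 = 91.94 L/h
D = CL × Css × τ / F = 91.94 × 1.4 × 4 / 0.22 = 2340 mg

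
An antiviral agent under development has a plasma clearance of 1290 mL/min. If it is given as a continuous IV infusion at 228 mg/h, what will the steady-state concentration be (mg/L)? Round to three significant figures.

CL = 1290 mL/min × 60/1000 = 77.40 L/h
Css = rate / CL = 228 / 77.40 = 2.946 mg/L

2.95 mg/L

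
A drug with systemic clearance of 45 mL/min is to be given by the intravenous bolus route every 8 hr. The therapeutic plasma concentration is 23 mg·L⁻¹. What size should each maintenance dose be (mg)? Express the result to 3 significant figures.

CL = 45 mL/min = 45 × 0.06 = 2.700 L/h
D = CL × Css × τ = 2.700 × 23 × 8 = 496.8 mg

497 mg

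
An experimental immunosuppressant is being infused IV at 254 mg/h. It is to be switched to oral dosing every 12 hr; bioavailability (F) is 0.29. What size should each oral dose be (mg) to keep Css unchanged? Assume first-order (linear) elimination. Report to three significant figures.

To maintain the same Css, the systemic dosing rate must be unchanged: F·D/τ = infusion rate.
D = rate × τ / F = 254 × 12 / 0.29 = 10510 mg

10500 mg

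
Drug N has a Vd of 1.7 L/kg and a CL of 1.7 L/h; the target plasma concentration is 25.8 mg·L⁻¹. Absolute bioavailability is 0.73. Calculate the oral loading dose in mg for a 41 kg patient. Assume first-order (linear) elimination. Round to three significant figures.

Total Vd = 1.7 × 41 = 69.70 L
LD = Vd × C / F = 69.70 × 25.80 / 0.73 = 2463 mg

2460 mg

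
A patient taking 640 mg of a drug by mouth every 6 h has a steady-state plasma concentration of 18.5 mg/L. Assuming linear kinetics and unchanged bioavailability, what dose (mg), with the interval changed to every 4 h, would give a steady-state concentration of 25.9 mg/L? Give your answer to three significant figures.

597 mg

For first-order elimination, Css ∝ F·D/(CL·τ); F and CL are unchanged, so Css ∝ D/τ.
D₂ = D₁ × (Css,target / Css,current) × (τ₂/τ₁) = 640 × (25.9/18.5) × (4/6) = 597.3 mg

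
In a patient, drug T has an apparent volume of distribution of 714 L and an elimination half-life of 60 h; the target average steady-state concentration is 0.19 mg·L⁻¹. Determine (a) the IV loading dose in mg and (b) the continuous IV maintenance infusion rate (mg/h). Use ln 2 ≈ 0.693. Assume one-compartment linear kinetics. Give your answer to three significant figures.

LD = Vd × C = 714.0 × 0.19 = 135.7 mg
CL = 0.693 × Vd / t½ = 0.693 × 714.0 / 60 = 8.247 L/h
Infusion rate = CL × Css = 8.247 × 0.19 = 1.567 mg/h

(a) 136 mg; (b) 1.57 mg/h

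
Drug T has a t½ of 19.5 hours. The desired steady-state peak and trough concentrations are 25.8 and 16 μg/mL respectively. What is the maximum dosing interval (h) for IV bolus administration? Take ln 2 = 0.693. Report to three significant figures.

13.4 h

k = 0.693 / t½ = 0.693 / 19.5 = 0.03554 h⁻¹
Between IV bolus doses, concentration decays as C = C₀·e^(−kτ), so C_peak/C_trough = e^(kτ).
τ_max = ln(C_peak/C_trough) / k = ln(25.8/16) / 0.03554 = 0.4778 / 0.03554 = 13.44 h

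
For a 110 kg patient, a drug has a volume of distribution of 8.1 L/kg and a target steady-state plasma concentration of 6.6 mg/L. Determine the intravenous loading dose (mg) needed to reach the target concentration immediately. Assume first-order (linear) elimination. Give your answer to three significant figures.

5880 mg

Total Vd = 8.1 × 110 = 891.0 L
The loading dose fills Vd to the target concentration.
LD = Vd × C = 891.0 × 6.600 = 5881 mg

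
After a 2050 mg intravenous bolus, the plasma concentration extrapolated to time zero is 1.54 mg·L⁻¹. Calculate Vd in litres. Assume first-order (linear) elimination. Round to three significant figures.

1330 L

Immediately after an IV bolus, C₀ = Dose / Vd, so Vd = Dose / C₀.
Vd = 2050 / 1.54 = 1331 L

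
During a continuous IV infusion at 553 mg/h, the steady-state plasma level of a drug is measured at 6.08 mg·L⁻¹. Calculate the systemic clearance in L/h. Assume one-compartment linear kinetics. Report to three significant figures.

91.0 L/h

At steady state, infusion rate = CL × Css, so CL = rate / Css.
CL = 553 / 6.08 = 90.95 L/h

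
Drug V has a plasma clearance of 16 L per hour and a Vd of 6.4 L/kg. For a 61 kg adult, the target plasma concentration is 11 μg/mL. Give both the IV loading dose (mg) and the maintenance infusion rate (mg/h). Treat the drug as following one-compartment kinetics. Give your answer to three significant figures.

(a) 4290 mg; (b) 176 mg/h

Vd(total) = 61 kg × 6.4 L/kg = 390.4 L
Loading dose = Vd × C = 390.4 × 11 = 4294 mg
Maintenance: replace elimination → rate = CL × Css = 16.00 × 11 = 176.0 mg/h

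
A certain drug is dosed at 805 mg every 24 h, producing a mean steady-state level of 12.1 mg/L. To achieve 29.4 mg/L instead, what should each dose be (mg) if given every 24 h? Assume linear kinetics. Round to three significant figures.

For first-order elimination, Css ∝ F·D/(CL·τ); F and CL are unchanged, so Css ∝ D/τ.
D₂ = D₁ × (Css,target / Css,current) = 805 × 29.4/12.1 = 1956 mg

1960 mg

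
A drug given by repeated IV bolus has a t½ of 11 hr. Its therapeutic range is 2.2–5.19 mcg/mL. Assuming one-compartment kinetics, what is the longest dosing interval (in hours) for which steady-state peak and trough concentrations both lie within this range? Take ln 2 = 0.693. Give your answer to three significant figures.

k = 0.693 / t½ = 0.693 / 11 = 0.06300 h⁻¹
Between IV bolus doses, concentration decays as C = C₀·e^(−kτ), so C_peak/C_trough = e^(kτ).
τ_max = ln(C_peak/C_trough) / k = ln(5.19/2.2) / 0.06300 = 0.8583 / 0.06300 = 13.62 h

13.6 h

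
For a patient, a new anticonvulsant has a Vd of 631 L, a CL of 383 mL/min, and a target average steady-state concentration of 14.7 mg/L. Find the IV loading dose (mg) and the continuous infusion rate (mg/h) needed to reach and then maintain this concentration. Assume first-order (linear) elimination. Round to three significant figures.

(a) 9280 mg; (b) 338 mg/h

LD = Vd · C_target = 631.0 × 14.7 = 9276 mg
CL = 383 mL/min = 383 × 0.06 = 22.98 L/h
Maintenance: replace elimination → rate = CL × Css = 22.98 × 14.7 = 337.8 mg/h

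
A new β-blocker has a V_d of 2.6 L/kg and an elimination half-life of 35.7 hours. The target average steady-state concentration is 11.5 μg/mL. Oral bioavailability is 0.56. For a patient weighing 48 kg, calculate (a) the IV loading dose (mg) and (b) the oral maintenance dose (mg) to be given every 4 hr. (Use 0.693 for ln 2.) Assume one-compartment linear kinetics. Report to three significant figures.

Vd = 2.6 L/kg × 48 kg = 124.8 L
LD = Vd × C = 124.8 × 11.5 = 1435 mg
CL = 0.693 × Vd / t½ = 0.693 × 124.8 / 35.7 = 2.423 L/h
D = CL × Css × τ / F = 2.423 × 11.5 × 4 / 0.56 = 199.0 mg

(a) 1440 mg; (b) 199 mg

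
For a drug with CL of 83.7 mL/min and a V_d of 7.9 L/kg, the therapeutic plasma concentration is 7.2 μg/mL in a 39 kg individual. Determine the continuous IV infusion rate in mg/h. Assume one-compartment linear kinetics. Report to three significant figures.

CL = 83.7 mL/min × 60/1000 = 5.022 L/h
Rate = CL × Css = 5.022 × 7.2 = 36.16 mg/h

36.2 mg/h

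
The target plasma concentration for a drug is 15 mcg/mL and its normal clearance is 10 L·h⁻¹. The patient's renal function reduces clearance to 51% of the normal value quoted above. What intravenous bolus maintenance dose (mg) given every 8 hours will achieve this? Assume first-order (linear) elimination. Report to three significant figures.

612 mg

Patient clearance = 0.51 × 10.00 = 5.100 L/h
D = CL × Css × τ = 5.100 × 15 × 8 = 612.0 mg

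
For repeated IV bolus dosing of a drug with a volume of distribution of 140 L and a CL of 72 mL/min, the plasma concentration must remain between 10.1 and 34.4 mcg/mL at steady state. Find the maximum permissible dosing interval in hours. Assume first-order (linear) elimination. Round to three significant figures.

CL = 72 mL/min × 60/1000 = 4.320 L/h
k = CL / Vd = 4.320 / 140.0 = 0.03086 h⁻¹
Between IV bolus doses, concentration decays as C = C₀·e^(−kτ), so C_peak/C_trough = e^(kτ).
τ_max = ln(C_peak/C_trough) / k = ln(34.4/10.1) / 0.03086 = 1.226 / 0.03086 = 39.73 h

39.7 h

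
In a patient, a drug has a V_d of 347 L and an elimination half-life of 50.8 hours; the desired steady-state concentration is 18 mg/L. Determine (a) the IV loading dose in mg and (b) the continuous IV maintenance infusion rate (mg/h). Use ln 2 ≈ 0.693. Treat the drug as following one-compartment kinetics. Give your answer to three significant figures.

LD = Vd × C = 347.0 × 18 = 6246 mg
CL = 0.693 × Vd / t½ = 0.693 × 347.0 / 50.8 = 4.734 L/h
Infusion rate = CL × Css = 4.734 × 18 = 85.21 mg/h

(a) 6250 mg; (b) 85.2 mg/h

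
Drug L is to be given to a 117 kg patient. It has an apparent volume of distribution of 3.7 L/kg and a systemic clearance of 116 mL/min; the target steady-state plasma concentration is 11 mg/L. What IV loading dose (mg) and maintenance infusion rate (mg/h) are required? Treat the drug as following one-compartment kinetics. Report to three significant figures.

(a) 4760 mg; (b) 76.6 mg/h

Vd = 3.7 L/kg × 117 kg = 432.9 L
Loading: fill Vd to C_target → 432.9 L × 11 mg/L = 4762 mg
CL = 116 mL/min = 116 × 0.06 = 6.960 L/h
Infusion rate = 6.960 L/h × 11 mg/L = 76.56 mg/h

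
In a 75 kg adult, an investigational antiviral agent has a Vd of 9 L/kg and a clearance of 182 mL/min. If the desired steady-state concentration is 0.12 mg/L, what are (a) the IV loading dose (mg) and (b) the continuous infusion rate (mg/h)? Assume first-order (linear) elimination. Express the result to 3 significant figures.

Total Vd = 9 × 75 = 675.0 L
Loading: fill Vd to C_target → 675.0 L × 0.12 mg/L = 81.00 mg
CL = 182 mL/min × 60/1000 = 10.92 L/h
Maintenance infusion rate = CL × Css = 10.92 × 0.12 = 1.310 mg/h

(a) 81.0 mg; (b) 1.31 mg/h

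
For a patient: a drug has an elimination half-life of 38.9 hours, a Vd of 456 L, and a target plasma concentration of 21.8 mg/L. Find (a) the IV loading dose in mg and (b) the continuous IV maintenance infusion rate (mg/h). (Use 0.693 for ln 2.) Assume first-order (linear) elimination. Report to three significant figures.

LD = Vd × C = 456.0 × 21.8 = 9941 mg
CL = 0.693 × Vd / t½ = 0.693 × 456.0 / 38.9 = 8.124 L/h
Infusion rate = CL × Css = 8.124 × 21.8 = 177.1 mg/h

(a) 9940 mg; (b) 177 mg/h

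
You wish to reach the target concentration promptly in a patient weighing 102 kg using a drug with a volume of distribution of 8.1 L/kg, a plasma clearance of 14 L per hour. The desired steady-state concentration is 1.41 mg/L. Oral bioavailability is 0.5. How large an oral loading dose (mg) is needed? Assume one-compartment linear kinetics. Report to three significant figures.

Total Vd = 8.1 × 102 = 826.2 L
LD = Vd × C / F = 826.2 × 1.410 / 0.5 = 2330 mg

2330 mg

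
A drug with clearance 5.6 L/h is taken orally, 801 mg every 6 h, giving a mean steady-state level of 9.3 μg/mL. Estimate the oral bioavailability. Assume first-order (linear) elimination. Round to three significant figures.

0.390

F·D/τ = CL·Css at steady state → F = CL·Css·τ / D.
F = 5.6 × 9.3 × 6 / 801 = 0.390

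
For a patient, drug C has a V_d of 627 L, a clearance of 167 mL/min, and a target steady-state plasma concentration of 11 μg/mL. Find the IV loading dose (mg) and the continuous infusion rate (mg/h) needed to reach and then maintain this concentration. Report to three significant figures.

Loading: fill Vd to C_target → 627.0 L × 11 mg/L = 6897 mg
Convert clearance: 167 mL/min × 60 min/h ÷ 1000 mL/L = 10.02 L/h
Infusion rate = 10.02 L/h × 11 mg/L = 110.2 mg/h

(a) 6900 mg; (b) 110 mg/h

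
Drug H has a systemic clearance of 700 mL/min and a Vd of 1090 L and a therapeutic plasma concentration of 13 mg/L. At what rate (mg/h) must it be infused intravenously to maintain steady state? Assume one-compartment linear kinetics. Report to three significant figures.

546 mg/h

CL = 700 mL/min × 60/1000 = 42.00 L/h
Maintenance depends on clearance, not Vd — rate in must match rate out.
Infusion rate = CL · Css = 42.00 L/h × 13 mg/L = 546.0 mg/h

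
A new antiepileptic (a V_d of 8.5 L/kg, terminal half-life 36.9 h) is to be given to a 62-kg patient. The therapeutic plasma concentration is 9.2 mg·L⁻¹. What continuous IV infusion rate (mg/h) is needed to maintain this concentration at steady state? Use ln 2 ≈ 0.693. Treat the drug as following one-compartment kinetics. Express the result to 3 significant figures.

Total Vd = 8.5 × 62 = 527.0 L
k = 0.693/36.9 = 0.01878 h⁻¹, so CL = k·Vd = 0.01878 × 527.0 = 9.897 L/h
Infusion rate = CL × Css = 9.897 × 9.2 = 91.05 mg/h

91.1 mg/h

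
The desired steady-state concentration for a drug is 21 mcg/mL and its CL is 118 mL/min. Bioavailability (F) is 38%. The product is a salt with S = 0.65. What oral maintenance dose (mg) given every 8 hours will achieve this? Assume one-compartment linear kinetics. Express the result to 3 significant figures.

4820 mg

CL = 118 mL/min × 60/1000 = 7.080 L/h
D = CL × Css × τ / F / S = 7.080 × 21 × 8 / 0.38 / 0.65 = 4816 mg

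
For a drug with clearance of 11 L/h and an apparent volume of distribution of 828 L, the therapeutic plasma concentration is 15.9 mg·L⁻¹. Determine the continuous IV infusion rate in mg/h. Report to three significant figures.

R₀ = 11.00 × 15.9 = 174.9 mg/h

175 mg/h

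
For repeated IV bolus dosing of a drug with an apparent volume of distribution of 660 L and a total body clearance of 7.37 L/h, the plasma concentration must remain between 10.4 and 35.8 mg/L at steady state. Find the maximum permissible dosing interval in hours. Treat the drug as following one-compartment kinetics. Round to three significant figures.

111 h

k = CL / Vd = 7.370 / 660.0 = 0.01117 h⁻¹
Between IV bolus doses, concentration decays as C = C₀·e^(−kτ), so C_peak/C_trough = e^(kτ).
τ_max = ln(C_peak/C_trough) / k = ln(35.8/10.4) / 0.01117 = 1.236 / 0.01117 = 110.7 h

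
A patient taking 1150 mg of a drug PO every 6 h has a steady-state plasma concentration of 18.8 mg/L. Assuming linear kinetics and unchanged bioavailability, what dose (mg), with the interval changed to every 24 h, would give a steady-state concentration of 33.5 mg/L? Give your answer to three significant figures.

For first-order elimination, Css ∝ F·D/(CL·τ); F and CL are unchanged, so Css ∝ D/τ.
D₂ = D₁ × (Css,target / Css,current) × (τ₂/τ₁) = 1150 × (33.5/18.8) × (24/6) = 8197 mg

8200 mg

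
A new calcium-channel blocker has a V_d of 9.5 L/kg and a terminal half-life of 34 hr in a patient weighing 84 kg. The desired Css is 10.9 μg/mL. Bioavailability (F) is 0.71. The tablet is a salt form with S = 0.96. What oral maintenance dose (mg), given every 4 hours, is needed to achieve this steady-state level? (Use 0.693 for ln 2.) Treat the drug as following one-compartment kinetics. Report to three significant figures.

1040 mg

Vd(total) = 84 kg × 9.5 L/kg = 798.0 L
CL = ln 2 · Vd / t½ = 0.693 × 798.0 / 34 = 16.27 L/h
D = CL × Css × τ / F / S = 16.27 × 10.9 × 4 / 0.71 / 0.96 = 1041 mg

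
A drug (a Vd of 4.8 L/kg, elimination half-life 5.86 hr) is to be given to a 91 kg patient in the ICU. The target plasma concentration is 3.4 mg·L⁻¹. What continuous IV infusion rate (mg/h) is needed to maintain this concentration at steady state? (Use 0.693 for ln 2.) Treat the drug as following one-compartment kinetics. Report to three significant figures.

176 mg/h

Vd = 4.8 L/kg × 91 kg = 436.8 L
CL = ln 2 · Vd / t½ = 0.693 × 436.8 / 5.86 = 51.66 L/h
Infusion rate = CL × Css = 51.66 × 3.4 = 175.6 mg/h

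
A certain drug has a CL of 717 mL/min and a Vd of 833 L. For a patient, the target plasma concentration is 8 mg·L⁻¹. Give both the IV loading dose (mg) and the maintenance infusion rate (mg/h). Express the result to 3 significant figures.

(a) 6660 mg; (b) 344 mg/h

Loading: fill Vd to C_target → 833.0 L × 8 mg/L = 6664 mg
CL = 717 mL/min × 60/1000 = 43.02 L/h
Infusion rate = 43.02 L/h × 8 mg/L = 344.2 mg/h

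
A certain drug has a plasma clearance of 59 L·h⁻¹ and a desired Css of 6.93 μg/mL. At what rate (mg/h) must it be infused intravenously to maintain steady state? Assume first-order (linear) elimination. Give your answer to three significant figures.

409 mg/h

R₀ = 59.00 × 6.93 = 408.9 mg/h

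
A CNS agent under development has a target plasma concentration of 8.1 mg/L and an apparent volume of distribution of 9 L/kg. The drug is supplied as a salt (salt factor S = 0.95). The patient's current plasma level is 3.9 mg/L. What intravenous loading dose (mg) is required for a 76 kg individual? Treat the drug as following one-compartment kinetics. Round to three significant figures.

Vd(total) = 76 kg × 9 L/kg = 684.0 L
Concentration deficit ΔC = 8.1 − 3.9 = 4.200 mg/L
LD = Vd × ΔC / S = 684.0 × 4.200 / 0.95 = 3024 mg

3020 mg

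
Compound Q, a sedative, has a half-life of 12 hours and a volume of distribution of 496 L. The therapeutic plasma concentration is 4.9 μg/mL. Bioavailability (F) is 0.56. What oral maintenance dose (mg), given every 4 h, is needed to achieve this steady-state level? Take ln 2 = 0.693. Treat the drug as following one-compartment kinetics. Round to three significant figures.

1000 mg

k = 0.693/12 = 0.05775 h⁻¹, so CL = k·Vd = 0.05775 × 496.0 = 28.64 L/h
D = CL × Css × τ / F = 28.64 × 4.9 × 4 / 0.56 = 1002 mg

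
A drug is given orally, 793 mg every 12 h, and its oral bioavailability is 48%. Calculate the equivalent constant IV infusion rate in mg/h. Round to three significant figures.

31.7 mg/h

Equivalent systemic input: infusion rate = F·D/τ.
Rate = 0.48 × 793 / 12 = 31.72 mg/h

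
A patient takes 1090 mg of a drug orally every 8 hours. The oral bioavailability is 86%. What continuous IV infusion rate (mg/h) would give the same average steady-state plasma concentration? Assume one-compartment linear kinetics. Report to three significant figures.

117 mg/h

Equivalent systemic input: infusion rate = F·D/τ.
Rate = 0.86 × 1090 / 8 = 117.2 mg/h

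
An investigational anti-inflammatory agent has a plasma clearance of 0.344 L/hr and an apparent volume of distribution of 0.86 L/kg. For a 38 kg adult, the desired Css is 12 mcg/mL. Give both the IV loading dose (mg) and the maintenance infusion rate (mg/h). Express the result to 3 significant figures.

(a) 392 mg; (b) 4.13 mg/h

Vd = 0.86 L/kg × 38 kg = 32.68 L
Loading dose = Vd × C = 32.68 × 12 = 392.2 mg
Maintenance infusion rate = CL × Css = 0.3440 × 12 = 4.128 mg/h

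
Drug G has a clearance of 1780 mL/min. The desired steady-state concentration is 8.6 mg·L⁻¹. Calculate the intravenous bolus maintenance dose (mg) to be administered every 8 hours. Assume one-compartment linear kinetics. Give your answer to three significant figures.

7350 mg

CL = 1780 mL/min = 1780 × 0.06 = 106.8 L/h
D = CL × Css × τ = 106.8 × 8.6 × 8 = 7348 mg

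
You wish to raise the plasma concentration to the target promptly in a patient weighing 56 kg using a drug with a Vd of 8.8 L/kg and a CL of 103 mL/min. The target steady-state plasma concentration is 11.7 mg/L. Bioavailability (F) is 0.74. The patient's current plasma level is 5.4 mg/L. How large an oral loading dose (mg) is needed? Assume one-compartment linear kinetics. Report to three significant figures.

Vd = 8.8 L/kg × 56 kg = 492.8 L
The loading dose fills Vd to the target concentration.
Concentration deficit ΔC = 11.7 − 5.4 = 6.300 mg/L
LD = Vd × ΔC / F = 492.8 × 6.300 / 0.74 = 4195 mg

4200 mg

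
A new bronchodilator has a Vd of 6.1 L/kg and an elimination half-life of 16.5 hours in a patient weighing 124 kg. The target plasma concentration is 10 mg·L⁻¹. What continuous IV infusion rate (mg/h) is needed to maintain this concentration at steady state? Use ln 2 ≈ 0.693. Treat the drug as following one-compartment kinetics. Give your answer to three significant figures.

Vd = 6.1 L/kg × 124 kg = 756.4 L
k = 0.693/16.5 = 0.04200 h⁻¹, so CL = k·Vd = 0.04200 × 756.4 = 31.77 L/h
Infusion rate = CL × Css = 31.77 × 10 = 317.7 mg/h

318 mg/h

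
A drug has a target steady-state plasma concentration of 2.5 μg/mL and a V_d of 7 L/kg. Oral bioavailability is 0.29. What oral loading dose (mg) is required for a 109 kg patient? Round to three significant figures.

Vd = 7 L/kg × 109 kg = 763.0 L
LD = Vd × C / F = 763.0 × 2.500 / 0.29 = 6578 mg

6580 mg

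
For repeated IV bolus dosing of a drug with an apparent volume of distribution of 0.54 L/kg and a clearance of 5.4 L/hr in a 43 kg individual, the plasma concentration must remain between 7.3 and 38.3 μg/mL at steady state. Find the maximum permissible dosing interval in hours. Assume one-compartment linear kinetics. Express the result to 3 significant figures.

Vd(total) = 43 kg × 0.54 L/kg = 23.22 L
k = CL / Vd = 5.400 / 23.22 = 0.2326 h⁻¹
Between IV bolus doses, concentration decays as C = C₀·e^(−kτ), so C_peak/C_trough = e^(kτ).
τ_max = ln(C_peak/C_trough) / k = ln(38.3/7.3) / 0.2326 = 1.658 / 0.2326 = 7.128 h

7.13 h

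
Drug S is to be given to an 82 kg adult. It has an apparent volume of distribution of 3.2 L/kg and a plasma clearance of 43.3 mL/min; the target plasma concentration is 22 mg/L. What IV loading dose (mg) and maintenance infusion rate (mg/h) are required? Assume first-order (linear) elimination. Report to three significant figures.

Vd = 3.2 L/kg × 82 kg = 262.4 L
LD = Vd · C_target = 262.4 × 22 = 5773 mg
CL = 43.3 mL/min × 60/1000 = 2.598 L/h
Maintenance infusion rate = CL × Css = 2.598 × 22 = 57.16 mg/h

(a) 5770 mg; (b) 57.2 mg/h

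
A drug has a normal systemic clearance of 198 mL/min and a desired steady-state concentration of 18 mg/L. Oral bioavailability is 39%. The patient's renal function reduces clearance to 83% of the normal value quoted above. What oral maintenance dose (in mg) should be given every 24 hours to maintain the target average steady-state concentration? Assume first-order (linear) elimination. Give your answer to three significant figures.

CL = 198 mL/min = 198 × 0.06 = 11.88 L/h
Patient clearance = 0.83 × 11.88 = 9.860 L/h
D = CL × Css × τ / F = 9.860 × 18 × 24 / 0.39 = 10920 mg

10900 mg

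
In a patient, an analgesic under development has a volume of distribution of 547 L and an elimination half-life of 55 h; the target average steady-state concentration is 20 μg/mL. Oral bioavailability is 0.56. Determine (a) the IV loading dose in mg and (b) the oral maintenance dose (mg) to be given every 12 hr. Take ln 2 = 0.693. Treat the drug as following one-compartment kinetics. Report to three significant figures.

(a) 10900 mg; (b) 2950 mg

LD = Vd × C = 547.0 × 20 = 10940 mg
CL = 0.693 × Vd / t½ = 0.693 × 547.0 / 55 = 6.892 L/h
D = CL × Css × τ / F = 6.892 × 20 × 12 / 0.56 = 2954 mg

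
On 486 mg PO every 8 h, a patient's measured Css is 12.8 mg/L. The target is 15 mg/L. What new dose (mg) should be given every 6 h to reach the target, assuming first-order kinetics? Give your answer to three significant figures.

427 mg

For first-order elimination, Css ∝ F·D/(CL·τ); F and CL are unchanged, so Css ∝ D/τ.
D₂ = D₁ × (Css,target / Css,current) × (τ₂/τ₁) = 486 × (15/12.8) × (6/8) = 427.1 mg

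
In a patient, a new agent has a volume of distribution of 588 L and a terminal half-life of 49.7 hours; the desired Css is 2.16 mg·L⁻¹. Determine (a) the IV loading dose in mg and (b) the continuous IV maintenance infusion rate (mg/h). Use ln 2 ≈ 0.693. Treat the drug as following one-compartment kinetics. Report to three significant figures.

(a) 1270 mg; (b) 17.7 mg/h

LD = Vd × C = 588.0 × 2.16 = 1270 mg
CL = 0.693 × Vd / t½ = 0.693 × 588.0 / 49.7 = 8.199 L/h
Infusion rate = CL × Css = 8.199 × 2.16 = 17.71 mg/h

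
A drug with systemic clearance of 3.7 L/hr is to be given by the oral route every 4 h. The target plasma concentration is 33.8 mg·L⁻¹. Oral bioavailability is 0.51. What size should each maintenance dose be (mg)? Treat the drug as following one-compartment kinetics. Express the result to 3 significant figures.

981 mg

At steady state, dose per interval replaces the amount cleared in that interval: F·D/τ = CL·Css.
D = CL × Css × τ / F = 3.700 × 33.8 × 4 / 0.51 = 980.9 mg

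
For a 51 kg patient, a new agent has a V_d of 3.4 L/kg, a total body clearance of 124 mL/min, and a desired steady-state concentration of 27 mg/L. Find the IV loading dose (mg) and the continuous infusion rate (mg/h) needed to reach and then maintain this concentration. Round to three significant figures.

(a) 4680 mg; (b) 201 mg/h

Vd = 3.4 L/kg × 51 kg = 173.4 L
Loading: fill Vd to C_target → 173.4 L × 27 mg/L = 4682 mg
Convert clearance: 124 mL/min × 60 min/h ÷ 1000 mL/L = 7.440 L/h
Maintenance infusion rate = CL × Css = 7.440 × 27 = 200.9 mg/h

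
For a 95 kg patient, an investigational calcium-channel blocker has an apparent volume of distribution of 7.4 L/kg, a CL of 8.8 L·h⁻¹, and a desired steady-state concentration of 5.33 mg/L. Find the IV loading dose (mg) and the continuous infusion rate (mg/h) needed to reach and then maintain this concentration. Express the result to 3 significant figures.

(a) 3750 mg; (b) 46.9 mg/h

Vd(total) = 95 kg × 7.4 L/kg = 703.0 L
LD = Vd · C_target = 703.0 × 5.33 = 3747 mg
Maintenance: replace elimination → rate = CL × Css = 8.800 × 5.33 = 46.90 mg/h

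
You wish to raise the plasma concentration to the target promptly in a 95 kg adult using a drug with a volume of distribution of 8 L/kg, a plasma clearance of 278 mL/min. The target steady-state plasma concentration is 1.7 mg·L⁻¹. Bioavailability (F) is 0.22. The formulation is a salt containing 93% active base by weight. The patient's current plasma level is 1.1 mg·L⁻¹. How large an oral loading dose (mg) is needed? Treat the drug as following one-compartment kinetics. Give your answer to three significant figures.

Vd(total) = 95 kg × 8 L/kg = 760.0 L
Concentration deficit ΔC = 1.7 − 1.1 = 0.6000 mg/L
LD = Vd × ΔC / F / S = 760.0 × 0.6000 / 0.22 / 0.93 = 2229 mg

2230 mg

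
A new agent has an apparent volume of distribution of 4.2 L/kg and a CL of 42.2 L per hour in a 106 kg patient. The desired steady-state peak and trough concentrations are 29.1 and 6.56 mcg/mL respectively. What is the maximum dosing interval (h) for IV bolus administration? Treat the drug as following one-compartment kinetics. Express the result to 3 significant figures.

15.7 h

Vd = 4.2 L/kg × 106 kg = 445.2 L
k = CL / Vd = 42.20 / 445.2 = 0.09479 h⁻¹
Between IV bolus doses, concentration decays as C = C₀·e^(−kτ), so C_peak/C_trough = e^(kτ).
τ_max = ln(C_peak/C_trough) / k = ln(29.1/6.56) / 0.09479 = 1.490 / 0.09479 = 15.72 h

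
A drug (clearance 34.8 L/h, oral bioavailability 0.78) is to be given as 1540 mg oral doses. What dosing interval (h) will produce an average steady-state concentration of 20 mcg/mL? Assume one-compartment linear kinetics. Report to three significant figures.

1.73 h

F·D/τ = CL·Css → τ = F·D / (CL·Css).
τ = 0.78 × 1540 / (34.8 × 20) = 1.726 h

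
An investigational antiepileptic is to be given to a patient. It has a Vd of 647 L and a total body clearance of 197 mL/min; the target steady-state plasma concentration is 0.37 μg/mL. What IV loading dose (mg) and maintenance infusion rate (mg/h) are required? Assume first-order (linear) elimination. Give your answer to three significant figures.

Loading dose = Vd × C = 647.0 × 0.37 = 239.4 mg
Convert clearance: 197 mL/min × 60 min/h ÷ 1000 mL/L = 11.82 L/h
Maintenance: replace elimination → rate = CL × Css = 11.82 × 0.37 = 4.373 mg/h

(a) 239 mg; (b) 4.37 mg/h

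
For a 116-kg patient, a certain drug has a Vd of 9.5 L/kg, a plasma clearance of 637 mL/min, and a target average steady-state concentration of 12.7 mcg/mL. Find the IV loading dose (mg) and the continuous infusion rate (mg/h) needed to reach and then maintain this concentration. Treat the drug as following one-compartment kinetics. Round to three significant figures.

Total Vd = 9.5 × 116 = 1102 L
Loading dose = Vd × C = 1102 × 12.7 = 14000 mg
CL = 637 mL/min = 637 × 0.06 = 38.22 L/h
Maintenance: replace elimination → rate = CL × Css = 38.22 × 12.7 = 485.4 mg/h

(a) 14000 mg; (b) 485 mg/h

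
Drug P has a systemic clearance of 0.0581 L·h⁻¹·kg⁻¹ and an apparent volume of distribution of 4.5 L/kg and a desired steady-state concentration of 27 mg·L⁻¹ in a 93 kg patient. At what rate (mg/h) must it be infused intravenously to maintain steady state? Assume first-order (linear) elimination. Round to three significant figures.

146 mg/h

CL = 0.0581 L·h⁻¹·kg⁻¹ × 93 kg = 5.403 L/h
Vd does not affect the maintenance rate; only clearance governs steady-state input.
R₀ = 5.403 × 27 = 145.9 mg/h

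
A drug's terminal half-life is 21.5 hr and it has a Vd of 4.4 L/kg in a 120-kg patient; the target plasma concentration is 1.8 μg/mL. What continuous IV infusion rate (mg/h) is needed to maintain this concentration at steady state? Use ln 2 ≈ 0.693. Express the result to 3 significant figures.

Total Vd = 4.4 × 120 = 528.0 L
k = 0.693/21.5 = 0.03223 h⁻¹, so CL = k·Vd = 0.03223 × 528.0 = 17.02 L/h
Infusion rate = CL × Css = 17.02 × 1.8 = 30.64 mg/h

30.6 mg/h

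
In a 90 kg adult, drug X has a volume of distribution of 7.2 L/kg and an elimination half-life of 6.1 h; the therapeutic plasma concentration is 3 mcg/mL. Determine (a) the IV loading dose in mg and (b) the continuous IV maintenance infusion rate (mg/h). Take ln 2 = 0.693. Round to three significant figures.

(a) 1940 mg; (b) 221 mg/h

Vd(total) = 90 kg × 7.2 L/kg = 648.0 L
LD = Vd × C = 648.0 × 3 = 1944 mg
CL = 0.693 × Vd / t½ = 0.693 × 648.0 / 6.1 = 73.62 L/h
Infusion rate = CL × Css = 73.62 × 3 = 220.9 mg/h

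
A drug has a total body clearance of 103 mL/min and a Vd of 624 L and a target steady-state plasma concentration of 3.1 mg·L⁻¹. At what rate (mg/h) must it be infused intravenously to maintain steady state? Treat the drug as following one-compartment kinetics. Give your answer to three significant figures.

19.2 mg/h

CL = 103 mL/min = 103 × 0.06 = 6.180 L/h
At steady state, infusion rate equals elimination rate: rate in = CL × Css.
R₀ = 6.180 × 3.1 = 19.16 mg/h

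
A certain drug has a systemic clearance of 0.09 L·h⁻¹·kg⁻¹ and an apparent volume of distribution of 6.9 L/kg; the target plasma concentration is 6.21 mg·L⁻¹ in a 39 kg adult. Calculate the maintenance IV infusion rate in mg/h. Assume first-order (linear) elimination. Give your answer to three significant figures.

CL = 0.09 L·h⁻¹·kg⁻¹ × 39 kg = 3.510 L/h
Maintenance depends on clearance, not Vd — rate in must match rate out.
Infusion rate = CL · Css = 3.510 L/h × 6.21 mg/L = 21.80 mg/h

21.8 mg/h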